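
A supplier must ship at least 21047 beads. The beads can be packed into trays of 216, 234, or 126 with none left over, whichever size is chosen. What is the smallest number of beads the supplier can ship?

The number of beads must be a common multiple of 216, 234, and 126, so a multiple of their LCM.
216 = 2^3 × 3^3
234 = 2 × 3^2 × 13
126 = 2 × 3^2 × 7
LCM(216, 234, 126) = 2^3 × 3^3 × 7 × 13 = 19656.
Smallest multiple of 19656 that is ≥ 21047: ⌈21047/19656⌉ × 19656 = 2 × 19656 = 39312.

39312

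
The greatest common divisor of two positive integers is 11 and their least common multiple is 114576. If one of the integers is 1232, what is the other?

For two integers, gcd × lcm = product, so the other is (11 × 114576) / 1232 = 1260336 / 1232 = 1023.

1023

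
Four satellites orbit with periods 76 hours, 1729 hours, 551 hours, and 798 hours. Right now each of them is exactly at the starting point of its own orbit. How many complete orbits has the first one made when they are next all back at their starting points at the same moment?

7917 orbits

They are all back at their starting positions together after one LCM of the periods.
76 = 2^2 × 19
1729 = 7 × 13 × 19
551 = 19 × 29
798 = 2 × 3 × 7 × 19
LCM(76, 1729, 551, 798) = 2^2 × 3 × 7 × 13 × 19 × 29 = 601692.
Orbits for period 76: 601692 / 76 = 7917.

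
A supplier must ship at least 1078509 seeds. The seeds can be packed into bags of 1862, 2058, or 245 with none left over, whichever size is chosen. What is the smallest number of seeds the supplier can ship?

The number of seeds must be a common multiple of 1862, 2058, and 245, so a multiple of their LCM.
1862 = 2 × 7^2 × 19
2058 = 2 × 3 × 7^3
245 = 5 × 7^2
LCM(1862, 2058, 245) = 2 × 3 × 5 × 7^3 × 19 = 195510.
Smallest multiple of 195510 that is ≥ 1078509: ⌈1078509/195510⌉ × 195510 = 6 × 195510 = 1173060.

1173060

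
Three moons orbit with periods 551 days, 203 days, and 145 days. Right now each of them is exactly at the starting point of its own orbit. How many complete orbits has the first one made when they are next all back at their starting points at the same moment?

The first common completion time is the LCM of the periods.
551 = 19 × 29
203 = 7 × 29
145 = 5 × 29
LCM(551, 203, 145) = 5 × 7 × 19 × 29 = 19285.
Orbits for period 551: 19285 / 551 = 35.

35 orbits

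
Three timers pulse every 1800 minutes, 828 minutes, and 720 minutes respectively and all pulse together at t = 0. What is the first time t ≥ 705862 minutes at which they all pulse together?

Joint pulses occur at multiples of LCM(1800, 828, 720).
1800 = 2^3 × 3^2 × 5^2
828 = 2^2 × 3^2 × 23
720 = 2^4 × 3^2 × 5
LCM(1800, 828, 720) = 2^4 × 3^2 × 5^2 × 23 = 82800.
Smallest multiple of 82800 that is ≥ 705862: ⌈705862/82800⌉ × 82800 = 9 × 82800 = 745200.

745200 minutes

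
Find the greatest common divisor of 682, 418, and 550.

682 = 2 × 11 × 31
418 = 2 × 11 × 19
550 = 2 × 5^2 × 11
gcd(682, 418, 550) = 2 × 11 = 22.

22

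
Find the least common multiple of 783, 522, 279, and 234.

783 = 3^3 × 29
522 = 2 × 3^2 × 29
279 = 3^2 × 31
234 = 2 × 3^2 × 13
LCM(783, 522, 279, 234) = 2 × 3^3 × 13 × 29 × 31 = 631098.

631098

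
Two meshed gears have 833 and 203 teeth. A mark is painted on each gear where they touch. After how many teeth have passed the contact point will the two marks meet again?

They coincide at every common multiple of the periods; the first is the LCM.
833 = 7^2 × 17
203 = 7 × 29
LCM(833, 203) = 7^2 × 17 × 29 = 24157.

24157 teeth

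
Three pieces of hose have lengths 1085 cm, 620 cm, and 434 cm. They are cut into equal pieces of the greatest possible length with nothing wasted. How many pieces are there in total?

69

Piece length = gcd(1085, 620, 434).
1085 = 5 × 7 × 31
620 = 2^2 × 5 × 31
434 = 2 × 7 × 31
gcd(1085, 620, 434) = 31.
Total pieces = 1085/31 + 620/31 + 434/31 = 35 + 20 + 14 = 69.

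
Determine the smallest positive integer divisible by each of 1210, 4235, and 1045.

160930

1210 = 2 × 5 × 11^2
4235 = 5 × 7 × 11^2
1045 = 5 × 11 × 19
LCM(1210, 4235, 1045) = 2 × 5 × 7 × 11^2 × 19 = 160930.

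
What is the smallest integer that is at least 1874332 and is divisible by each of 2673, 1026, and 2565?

The integer must be a common multiple of 2673, 1026, and 2565, so a multiple of their LCM.
2673 = 3^5 × 11
1026 = 2 × 3^3 × 19
2565 = 3^3 × 5 × 19
LCM(2673, 1026, 2565) = 2 × 3^5 × 5 × 11 × 19 = 507870.
Smallest multiple of 507870 that is ≥ 1874332: ⌈1874332/507870⌉ × 507870 = 4 × 507870 = 2031480.

2031480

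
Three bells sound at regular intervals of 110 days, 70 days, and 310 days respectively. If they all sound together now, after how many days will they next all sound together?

23870 days

We need the least common multiple of the intervals.
110 = 2 × 5 × 11
70 = 2 × 5 × 7
310 = 2 × 5 × 31
LCM(110, 70, 310) = 2 × 5 × 7 × 11 × 31 = 23870.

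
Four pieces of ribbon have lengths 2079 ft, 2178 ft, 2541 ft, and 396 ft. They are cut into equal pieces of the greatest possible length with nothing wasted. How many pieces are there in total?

218

Piece length = gcd(2079, 2178, 2541, 396).
2079 = 3^3 × 7 × 11
2178 = 2 × 3^2 × 11^2
2541 = 3 × 7 × 11^2
396 = 2^2 × 3^2 × 11
gcd(2079, 2178, 2541, 396) = 3 × 11 = 33.
Total pieces = 2079/33 + 2178/33 + 2541/33 + 396/33 = 63 + 66 + 77 + 12 = 218.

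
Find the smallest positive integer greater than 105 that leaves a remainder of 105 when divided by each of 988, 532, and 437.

159173

N − 105 must be a common multiple of 988, 532, and 437.
988 = 2^2 × 13 × 19
532 = 2^2 × 7 × 19
437 = 19 × 23
LCM(988, 532, 437) = 2^2 × 7 × 13 × 19 × 23 = 159068.
Smallest N > 105 is LCM + 105 = 159068 + 105 = 159173.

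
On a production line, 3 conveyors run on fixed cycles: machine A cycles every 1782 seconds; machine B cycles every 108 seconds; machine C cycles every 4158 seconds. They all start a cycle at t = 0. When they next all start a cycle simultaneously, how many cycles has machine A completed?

They are all back at their starting positions together after one LCM of the periods.
1782 = 2 × 3^4 × 11
108 = 2^2 × 3^3
4158 = 2 × 3^3 × 7 × 11
LCM(1782, 108, 4158) = 2^2 × 3^4 × 7 × 11 = 24948.
Cycles for period 1782: 24948 / 1782 = 14.

14 cycles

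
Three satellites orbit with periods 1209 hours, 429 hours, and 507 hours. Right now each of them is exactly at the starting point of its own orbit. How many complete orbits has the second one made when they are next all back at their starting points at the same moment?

All finish a whole number of cycles simultaneously at t = LCM of the periods.
1209 = 3 × 13 × 31
429 = 3 × 11 × 13
507 = 3 × 13^2
LCM(1209, 429, 507) = 3 × 11 × 13^2 × 31 = 172887.
Orbits for period 429: 172887 / 429 = 403.

403 orbits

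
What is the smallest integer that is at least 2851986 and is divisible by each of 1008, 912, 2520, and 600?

2872800

The integer must be a common multiple of 1008, 912, 2520, and 600, so a multiple of their LCM.
1008 = 2^4 × 3^2 × 7
912 = 2^4 × 3 × 19
2520 = 2^3 × 3^2 × 5 × 7
600 = 2^3 × 3 × 5^2
LCM(1008, 912, 2520, 600) = 2^4 × 3^2 × 5^2 × 7 × 19 = 478800.
Smallest multiple of 478800 that is ≥ 2851986: ⌈2851986/478800⌉ × 478800 = 6 × 478800 = 2872800.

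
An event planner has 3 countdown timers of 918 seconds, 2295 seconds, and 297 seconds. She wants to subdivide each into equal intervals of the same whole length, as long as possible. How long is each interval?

27 seconds

The interval must divide each timer length; the longest such is the gcd.
918 = 2 × 3^3 × 17
2295 = 3^3 × 5 × 17
297 = 3^3 × 11
gcd(918, 2295, 297) = 3^3 = 27.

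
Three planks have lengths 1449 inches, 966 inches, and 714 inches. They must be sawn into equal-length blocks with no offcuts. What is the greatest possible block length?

The block length must divide every plank, so the greatest is gcd(1449, 966, 714).
1449 = 3^2 × 7 × 23
966 = 2 × 3 × 7 × 23
714 = 2 × 3 × 7 × 17
gcd(1449, 966, 714) = 3 × 7 = 21.

21 inches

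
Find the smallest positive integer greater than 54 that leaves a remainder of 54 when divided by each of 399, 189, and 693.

39555

N − 54 must be a common multiple of 399, 189, and 693.
399 = 3 × 7 × 19
189 = 3^3 × 7
693 = 3^2 × 7 × 11
LCM(399, 189, 693) = 3^3 × 7 × 11 × 19 = 39501.
Smallest N > 54 is LCM + 54 = 39501 + 54 = 39555.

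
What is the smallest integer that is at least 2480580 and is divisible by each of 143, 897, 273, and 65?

2762760

The integer must be a common multiple of 143, 897, 273, and 65, so a multiple of their LCM.
143 = 11 × 13
897 = 3 × 13 × 23
273 = 3 × 7 × 13
65 = 5 × 13
LCM(143, 897, 273, 65) = 3 × 5 × 7 × 11 × 13 × 23 = 345345.
Smallest multiple of 345345 that is ≥ 2480580: ⌈2480580/345345⌉ × 345345 = 8 × 345345 = 2762760.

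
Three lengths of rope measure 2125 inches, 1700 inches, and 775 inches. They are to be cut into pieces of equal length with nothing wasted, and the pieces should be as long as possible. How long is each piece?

25 inches

The greatest length dividing all of 2125, 1700, and 775 is their gcd.
2125 = 5^3 × 17
1700 = 2^2 × 5^2 × 17
775 = 5^2 × 31
gcd(2125, 1700, 775) = 5^2 = 25.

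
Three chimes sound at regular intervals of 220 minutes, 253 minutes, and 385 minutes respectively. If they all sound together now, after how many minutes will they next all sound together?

We need the least common multiple of the intervals.
220 = 2^2 × 5 × 11
253 = 11 × 23
385 = 5 × 7 × 11
LCM(220, 253, 385) = 2^2 × 5 × 7 × 11 × 23 = 35420.

35420 minutes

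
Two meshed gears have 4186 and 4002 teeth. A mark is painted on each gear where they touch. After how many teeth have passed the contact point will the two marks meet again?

We need the least common multiple of the intervals.
4186 = 2 × 7 × 13 × 23
4002 = 2 × 3 × 23 × 29
LCM(4186, 4002) = 2 × 3 × 7 × 13 × 23 × 29 = 364182.

364182 teeth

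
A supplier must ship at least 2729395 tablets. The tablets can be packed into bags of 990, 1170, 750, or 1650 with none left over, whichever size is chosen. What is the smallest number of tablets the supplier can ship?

The number of tablets must be a common multiple of 990, 1170, 750, and 1650, so a multiple of their LCM.
990 = 2 × 3^2 × 5 × 11
1170 = 2 × 3^2 × 5 × 13
750 = 2 × 3 × 5^3
1650 = 2 × 3 × 5^2 × 11
LCM(990, 1170, 750, 1650) = 2 × 3^2 × 5^3 × 11 × 13 = 321750.
Smallest multiple of 321750 that is ≥ 2729395: ⌈2729395/321750⌉ × 321750 = 9 × 321750 = 2895750.

2895750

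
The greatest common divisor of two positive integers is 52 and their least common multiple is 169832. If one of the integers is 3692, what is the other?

For two integers, gcd × lcm = product, so the other is (52 × 169832) / 3692 = 8831264 / 3692 = 2392.

2392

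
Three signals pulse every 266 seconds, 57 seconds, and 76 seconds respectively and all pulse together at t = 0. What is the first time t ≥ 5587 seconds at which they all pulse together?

6384 seconds

Joint pulses occur at multiples of LCM(266, 57, 76).
266 = 2 × 7 × 19
57 = 3 × 19
76 = 2^2 × 19
LCM(266, 57, 76) = 2^2 × 3 × 7 × 19 = 1596.
Smallest multiple of 1596 that is ≥ 5587: ⌈5587/1596⌉ × 1596 = 4 × 1596 = 6384.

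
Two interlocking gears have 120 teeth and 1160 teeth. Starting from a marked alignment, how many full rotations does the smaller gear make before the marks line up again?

29 rotations

They are all back at their starting positions together after one LCM of the periods.
120 = 2^3 × 3 × 5
1160 = 2^3 × 5 × 29
LCM(120, 1160) = 2^3 × 3 × 5 × 29 = 3480.
Rotations for period 120: 3480 / 120 = 29.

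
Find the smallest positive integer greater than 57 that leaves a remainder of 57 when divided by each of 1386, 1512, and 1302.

515649

N − 57 must be a common multiple of 1386, 1512, and 1302.
1386 = 2 × 3^2 × 7 × 11
1512 = 2^3 × 3^3 × 7
1302 = 2 × 3 × 7 × 31
LCM(1386, 1512, 1302) = 2^3 × 3^3 × 7 × 11 × 31 = 515592.
Smallest N > 57 is LCM + 57 = 515592 + 57 = 515649.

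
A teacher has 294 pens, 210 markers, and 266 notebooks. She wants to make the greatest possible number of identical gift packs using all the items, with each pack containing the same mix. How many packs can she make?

14 packs

The pack count must divide each quantity, so the greatest is gcd(294, 210, 266).
294 = 2 × 3 × 7^2
210 = 2 × 3 × 5 × 7
266 = 2 × 7 × 19
gcd(294, 210, 266) = 2 × 7 = 14.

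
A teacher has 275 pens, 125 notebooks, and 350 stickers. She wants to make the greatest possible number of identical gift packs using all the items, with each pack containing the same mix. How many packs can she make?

25 packs

The pack count must divide each quantity, so the greatest is gcd(275, 125, 350).
275 = 5^2 × 11
125 = 5^3
350 = 2 × 5^2 × 7
gcd(275, 125, 350) = 5^2 = 25.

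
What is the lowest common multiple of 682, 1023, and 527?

682 = 2 × 11 × 31
1023 = 3 × 11 × 31
527 = 17 × 31
LCM(682, 1023, 527) = 2 × 3 × 11 × 17 × 31 = 34782.

34782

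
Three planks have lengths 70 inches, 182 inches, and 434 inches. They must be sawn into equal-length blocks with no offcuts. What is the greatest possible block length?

14 inches

The block length must divide every plank, so the greatest is gcd(70, 182, 434).
70 = 2 × 5 × 7
182 = 2 × 7 × 13
434 = 2 × 7 × 31
gcd(70, 182, 434) = 2 × 7 = 14.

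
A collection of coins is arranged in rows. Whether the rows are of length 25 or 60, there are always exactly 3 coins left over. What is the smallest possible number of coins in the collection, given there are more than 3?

303

N − 3 must be a common multiple of 25 and 60.
25 = 5^2
60 = 2^2 × 3 × 5
LCM(25, 60) = 2^2 × 3 × 5^2 = 300.
Smallest N > 3 is LCM + 3 = 300 + 3 = 303.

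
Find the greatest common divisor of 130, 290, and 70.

10

130 = 2 × 5 × 13
290 = 2 × 5 × 29
70 = 2 × 5 × 7
gcd(130, 290, 70) = 2 × 5 = 10.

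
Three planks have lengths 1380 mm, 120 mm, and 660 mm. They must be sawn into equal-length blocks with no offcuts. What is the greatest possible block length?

This is the greatest common divisor of 1380, 120, and 660.
1380 = 2^2 × 3 × 5 × 23
120 = 2^3 × 3 × 5
660 = 2^2 × 3 × 5 × 11
gcd(1380, 120, 660) = 2^2 × 3 × 5 = 60.

60 mm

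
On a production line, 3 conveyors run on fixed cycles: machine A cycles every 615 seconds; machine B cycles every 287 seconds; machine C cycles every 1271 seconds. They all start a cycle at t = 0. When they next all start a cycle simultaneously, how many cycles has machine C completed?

All finish a whole number of cycles simultaneously at t = LCM of the periods.
615 = 3 × 5 × 41
287 = 7 × 41
1271 = 31 × 41
LCM(615, 287, 1271) = 3 × 5 × 7 × 31 × 41 = 133455.
Cycles for period 1271: 133455 / 1271 = 105.

105 cycles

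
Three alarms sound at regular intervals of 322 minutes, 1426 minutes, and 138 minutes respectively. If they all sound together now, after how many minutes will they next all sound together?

29946 minutes

They coincide at every common multiple of the periods; the first is the LCM.
322 = 2 × 7 × 23
1426 = 2 × 23 × 31
138 = 2 × 3 × 23
LCM(322, 1426, 138) = 2 × 3 × 7 × 23 × 31 = 29946.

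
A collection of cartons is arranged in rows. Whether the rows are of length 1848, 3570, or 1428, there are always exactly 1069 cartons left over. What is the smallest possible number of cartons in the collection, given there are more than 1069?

158149

N − 1069 must be a common multiple of 1848, 3570, and 1428.
1848 = 2^3 × 3 × 7 × 11
3570 = 2 × 3 × 5 × 7 × 17
1428 = 2^2 × 3 × 7 × 17
LCM(1848, 3570, 1428) = 2^3 × 3 × 5 × 7 × 11 × 17 = 157080.
Smallest N > 1069 is LCM + 1069 = 157080 + 1069 = 158149.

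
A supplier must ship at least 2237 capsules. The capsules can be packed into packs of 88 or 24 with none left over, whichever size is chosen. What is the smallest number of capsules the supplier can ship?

The number of capsules must be a common multiple of 88 and 24, so a multiple of their LCM.
88 = 2^3 × 11
24 = 2^3 × 3
LCM(88, 24) = 2^3 × 3 × 11 = 264.
Smallest multiple of 264 that is ≥ 2237: ⌈2237/264⌉ × 264 = 9 × 264 = 2376.

2376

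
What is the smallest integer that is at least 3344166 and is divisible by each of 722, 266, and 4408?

3517584

The integer must be a common multiple of 722, 266, and 4408, so a multiple of their LCM.
722 = 2 × 19^2
266 = 2 × 7 × 19
4408 = 2^3 × 19 × 29
LCM(722, 266, 4408) = 2^3 × 7 × 19^2 × 29 = 586264.
Smallest multiple of 586264 that is ≥ 3344166: ⌈3344166/586264⌉ × 586264 = 6 × 586264 = 3517584.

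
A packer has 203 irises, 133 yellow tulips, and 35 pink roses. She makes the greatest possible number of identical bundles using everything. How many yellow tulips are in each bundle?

Number of bundles = gcd(203, 133, 35).
203 = 7 × 29
133 = 7 × 19
35 = 5 × 7
gcd(203, 133, 35) = 7.
yellow tulips per bundle = 133 / 7 = 19.

19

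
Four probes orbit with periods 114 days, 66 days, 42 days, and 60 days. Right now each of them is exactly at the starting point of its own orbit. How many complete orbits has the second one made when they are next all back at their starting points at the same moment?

The first common completion time is the LCM of the periods.
114 = 2 × 3 × 19
66 = 2 × 3 × 11
42 = 2 × 3 × 7
60 = 2^2 × 3 × 5
LCM(114, 66, 42, 60) = 2^2 × 3 × 5 × 7 × 11 × 19 = 87780.
Orbits for period 66: 87780 / 66 = 1330.

1330 orbits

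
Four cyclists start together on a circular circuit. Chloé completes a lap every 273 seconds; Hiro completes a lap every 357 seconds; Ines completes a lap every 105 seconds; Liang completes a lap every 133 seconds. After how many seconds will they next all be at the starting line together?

440895 seconds

The first simultaneous occurrence is after LCM of the individual periods.
273 = 3 × 7 × 13
357 = 3 × 7 × 17
105 = 3 × 5 × 7
133 = 7 × 19
LCM(273, 357, 105, 133) = 3 × 5 × 7 × 13 × 17 × 19 = 440895.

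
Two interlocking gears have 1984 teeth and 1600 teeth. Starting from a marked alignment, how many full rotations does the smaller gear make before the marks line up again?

The first common completion time is the LCM of the periods.
1984 = 2^6 × 31
1600 = 2^6 × 5^2
LCM(1984, 1600) = 2^6 × 5^2 × 31 = 49600.
Rotations for period 1600: 49600 / 1600 = 31.

31 rotations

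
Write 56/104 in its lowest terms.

56 = 2^3 × 7
104 = 2^3 × 13
gcd(56, 104) = 2^3 = 8.
Divide numerator and denominator by 8: 56/104 = 7/13.

7/13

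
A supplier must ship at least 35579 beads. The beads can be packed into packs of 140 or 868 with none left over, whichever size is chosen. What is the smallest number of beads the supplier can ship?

The number of beads must be a common multiple of 140 and 868, so a multiple of their LCM.
140 = 2^2 × 5 × 7
868 = 2^2 × 7 × 31
LCM(140, 868) = 2^2 × 5 × 7 × 31 = 4340.
Smallest multiple of 4340 that is ≥ 35579: ⌈35579/4340⌉ × 4340 = 9 × 4340 = 39060.

39060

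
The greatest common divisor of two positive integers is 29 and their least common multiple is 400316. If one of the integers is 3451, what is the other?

3364

For two integers, gcd × lcm = product, so the other is (29 × 400316) / 3451 = 11609164 / 3451 = 3364.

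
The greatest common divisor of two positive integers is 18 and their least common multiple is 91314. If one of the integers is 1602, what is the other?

For two integers, gcd × lcm = product, so the other is (18 × 91314) / 1602 = 1643652 / 1602 = 1026.

1026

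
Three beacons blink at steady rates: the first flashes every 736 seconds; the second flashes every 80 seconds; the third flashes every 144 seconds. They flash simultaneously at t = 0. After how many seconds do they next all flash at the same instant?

We need the least common multiple of the intervals.
736 = 2^5 × 23
80 = 2^4 × 5
144 = 2^4 × 3^2
LCM(736, 80, 144) = 2^5 × 3^2 × 5 × 23 = 33120.

33120 seconds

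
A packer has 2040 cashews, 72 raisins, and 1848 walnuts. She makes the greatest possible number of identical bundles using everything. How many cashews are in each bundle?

Number of bundles = gcd(2040, 72, 1848).
2040 = 2^3 × 3 × 5 × 17
72 = 2^3 × 3^2
1848 = 2^3 × 3 × 7 × 11
gcd(2040, 72, 1848) = 2^3 × 3 = 24.
cashews per bundle = 2040 / 24 = 85.

85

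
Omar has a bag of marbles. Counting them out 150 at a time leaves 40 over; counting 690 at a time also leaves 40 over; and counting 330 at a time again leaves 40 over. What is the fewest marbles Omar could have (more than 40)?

N − 40 must be a common multiple of 150, 690, and 330.
150 = 2 × 3 × 5^2
690 = 2 × 3 × 5 × 23
330 = 2 × 3 × 5 × 11
LCM(150, 690, 330) = 2 × 3 × 5^2 × 11 × 23 = 37950.
Smallest N > 40 is LCM + 40 = 37950 + 40 = 37990.

37990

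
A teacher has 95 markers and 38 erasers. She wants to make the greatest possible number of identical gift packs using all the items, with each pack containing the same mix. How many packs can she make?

The pack count must divide each quantity, so the greatest is gcd(95, 38).
95 = 5 × 19
38 = 2 × 19
gcd(95, 38) = 19.

19 packs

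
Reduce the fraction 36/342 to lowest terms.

36 = 2^2 × 3^2
342 = 2 × 3^2 × 19
gcd(36, 342) = 2 × 3^2 = 18.
Divide numerator and denominator by 18: 36/342 = 2/19.

2/19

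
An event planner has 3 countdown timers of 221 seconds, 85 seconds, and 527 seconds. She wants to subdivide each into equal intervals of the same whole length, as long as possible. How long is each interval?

The interval must divide each timer length; the longest such is the gcd.
221 = 13 × 17
85 = 5 × 17
527 = 17 × 31
gcd(221, 85, 527) = 17.

17 seconds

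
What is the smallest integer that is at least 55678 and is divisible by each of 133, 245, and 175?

The integer must be a common multiple of 133, 245, and 175, so a multiple of their LCM.
133 = 7 × 19
245 = 5 × 7^2
175 = 5^2 × 7
LCM(133, 245, 175) = 5^2 × 7^2 × 19 = 23275.
Smallest multiple of 23275 that is ≥ 55678: ⌈55678/23275⌉ × 23275 = 3 × 23275 = 69825.

69825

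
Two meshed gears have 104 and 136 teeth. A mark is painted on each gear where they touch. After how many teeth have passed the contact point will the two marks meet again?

1768 teeth

The first simultaneous occurrence is after LCM of the individual periods.
104 = 2^3 × 13
136 = 2^3 × 17
LCM(104, 136) = 2^3 × 13 × 17 = 1768.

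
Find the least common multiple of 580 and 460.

13340

580 = 2^2 × 5 × 29
460 = 2^2 × 5 × 23
LCM(580, 460) = 2^2 × 5 × 23 × 29 = 13340.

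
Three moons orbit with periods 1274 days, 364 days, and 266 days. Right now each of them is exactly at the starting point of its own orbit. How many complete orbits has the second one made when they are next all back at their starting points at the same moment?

All finish a whole number of cycles simultaneously at t = LCM of the periods.
1274 = 2 × 7^2 × 13
364 = 2^2 × 7 × 13
266 = 2 × 7 × 19
LCM(1274, 364, 266) = 2^2 × 7^2 × 13 × 19 = 48412.
Orbits for period 364: 48412 / 364 = 133.

133 orbits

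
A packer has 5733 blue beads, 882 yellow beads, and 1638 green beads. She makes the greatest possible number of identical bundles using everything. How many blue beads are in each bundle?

91

Number of bundles = gcd(5733, 882, 1638).
5733 = 3^2 × 7^2 × 13
882 = 2 × 3^2 × 7^2
1638 = 2 × 3^2 × 7 × 13
gcd(5733, 882, 1638) = 3^2 × 7 = 63.
blue beads per bundle = 5733 / 63 = 91.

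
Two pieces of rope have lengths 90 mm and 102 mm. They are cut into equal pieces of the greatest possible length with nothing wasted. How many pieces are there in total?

32

Piece length = gcd(90, 102).
90 = 2 × 3^2 × 5
102 = 2 × 3 × 17
gcd(90, 102) = 2 × 3 = 6.
Total pieces = 90/6 + 102/6 = 15 + 17 = 32.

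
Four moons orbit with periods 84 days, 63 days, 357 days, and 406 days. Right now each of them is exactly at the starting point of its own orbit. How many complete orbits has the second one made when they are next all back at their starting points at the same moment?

All finish a whole number of cycles simultaneously at t = LCM of the periods.
84 = 2^2 × 3 × 7
63 = 3^2 × 7
357 = 3 × 7 × 17
406 = 2 × 7 × 29
LCM(84, 63, 357, 406) = 2^2 × 3^2 × 7 × 17 × 29 = 124236.
Orbits for period 63: 124236 / 63 = 1972.

1972 orbits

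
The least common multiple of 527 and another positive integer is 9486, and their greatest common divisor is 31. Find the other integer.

gcd × lcm = product of the two integers, so the other integer is (31 × 9486) / 527 = 558.

558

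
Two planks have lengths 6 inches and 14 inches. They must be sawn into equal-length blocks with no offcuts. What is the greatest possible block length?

By the Euclidean algorithm:
14 = 2 × 6 + 2
6 = 3 × 2 + 0
gcd(6, 14) = 2.

2 inches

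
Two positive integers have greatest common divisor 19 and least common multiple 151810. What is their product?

2884390

For any two positive integers, gcd × lcm = product = 19 × 151810 = 2884390.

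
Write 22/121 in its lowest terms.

2/11

22 = 2 × 11
121 = 11^2
gcd(22, 121) = 11.
Divide numerator and denominator by 11: 22/121 = 2/11.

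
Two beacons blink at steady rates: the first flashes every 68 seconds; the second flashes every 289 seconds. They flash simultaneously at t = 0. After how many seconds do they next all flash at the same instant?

1156 seconds

We need the least common multiple of the intervals.
68 = 2^2 × 17
289 = 17^2
LCM(68, 289) = 2^2 × 17^2 = 1156.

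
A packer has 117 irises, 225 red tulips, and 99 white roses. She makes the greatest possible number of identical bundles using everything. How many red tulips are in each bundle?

Number of bundles = gcd(117, 225, 99).
117 = 3^2 × 13
225 = 3^2 × 5^2
99 = 3^2 × 11
gcd(117, 225, 99) = 3^2 = 9.
red tulips per bundle = 225 / 9 = 25.

25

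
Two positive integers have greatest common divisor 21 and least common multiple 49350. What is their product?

1036350

For any two positive integers, gcd × lcm = product = 21 × 49350 = 1036350.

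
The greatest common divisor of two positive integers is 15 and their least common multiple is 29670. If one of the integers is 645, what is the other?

690

For two integers, gcd × lcm = product, so the other is (15 × 29670) / 645 = 445050 / 645 = 690.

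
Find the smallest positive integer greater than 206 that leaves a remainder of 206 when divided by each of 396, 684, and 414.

173258

N − 206 must be a common multiple of 396, 684, and 414.
396 = 2^2 × 3^2 × 11
684 = 2^2 × 3^2 × 19
414 = 2 × 3^2 × 23
LCM(396, 684, 414) = 2^2 × 3^2 × 11 × 19 × 23 = 173052.
Smallest N > 206 is LCM + 206 = 173052 + 206 = 173258.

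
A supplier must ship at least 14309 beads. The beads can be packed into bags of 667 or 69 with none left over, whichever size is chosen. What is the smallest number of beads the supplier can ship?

The number of beads must be a common multiple of 667 and 69, so a multiple of their LCM.
667 = 23 × 29
69 = 3 × 23
LCM(667, 69) = 3 × 23 × 29 = 2001.
Smallest multiple of 2001 that is ≥ 14309: ⌈14309/2001⌉ × 2001 = 8 × 2001 = 16008.

16008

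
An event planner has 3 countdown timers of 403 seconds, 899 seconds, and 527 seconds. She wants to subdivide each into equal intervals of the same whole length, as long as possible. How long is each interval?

The interval must divide each timer length; the longest such is the gcd.
403 = 13 × 31
899 = 29 × 31
527 = 17 × 31
gcd(403, 899, 527) = 31.

31 seconds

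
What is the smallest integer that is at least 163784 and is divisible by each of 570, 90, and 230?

The integer must be a common multiple of 570, 90, and 230, so a multiple of their LCM.
570 = 2 × 3 × 5 × 19
90 = 2 × 3^2 × 5
230 = 2 × 5 × 23
LCM(570, 90, 230) = 2 × 3^2 × 5 × 19 × 23 = 39330.
Smallest multiple of 39330 that is ≥ 163784: ⌈163784/39330⌉ × 39330 = 5 × 39330 = 196650.

196650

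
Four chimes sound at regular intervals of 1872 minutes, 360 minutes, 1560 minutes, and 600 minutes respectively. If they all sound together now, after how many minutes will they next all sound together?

They coincide at every common multiple of the periods; the first is the LCM.
1872 = 2^4 × 3^2 × 13
360 = 2^3 × 3^2 × 5
1560 = 2^3 × 3 × 5 × 13
600 = 2^3 × 3 × 5^2
LCM(1872, 360, 1560, 600) = 2^4 × 3^2 × 5^2 × 13 = 46800.

46800 minutes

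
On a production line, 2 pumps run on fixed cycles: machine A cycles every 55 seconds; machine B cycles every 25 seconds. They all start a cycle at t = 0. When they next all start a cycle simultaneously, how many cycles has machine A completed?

5 cycles

The first common completion time is the LCM of the periods.
55 = 5 × 11
25 = 5^2
LCM(55, 25) = 5^2 × 11 = 275.
Cycles for period 55: 275 / 55 = 5.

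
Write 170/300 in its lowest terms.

170 = 2 × 5 × 17
300 = 2^2 × 3 × 5^2
gcd(170, 300) = 2 × 5 = 10.
Divide numerator and denominator by 10: 170/300 = 17/30.

17/30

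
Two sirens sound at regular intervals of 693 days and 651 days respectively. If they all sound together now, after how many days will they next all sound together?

21483 days

They coincide at every common multiple of the periods; the first is the LCM.
693 = 3^2 × 7 × 11
651 = 3 × 7 × 31
LCM(693, 651) = 3^2 × 7 × 11 × 31 = 21483.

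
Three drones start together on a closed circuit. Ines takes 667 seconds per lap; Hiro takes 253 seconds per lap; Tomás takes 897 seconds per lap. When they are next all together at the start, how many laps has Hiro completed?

The first common completion time is the LCM of the periods.
667 = 23 × 29
253 = 11 × 23
897 = 3 × 13 × 23
LCM(667, 253, 897) = 3 × 11 × 13 × 23 × 29 = 286143.
Laps for period 253: 286143 / 253 = 1131.

1131 laps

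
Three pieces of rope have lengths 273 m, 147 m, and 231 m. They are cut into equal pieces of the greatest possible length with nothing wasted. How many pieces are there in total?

31

Piece length = gcd(273, 147, 231).
273 = 3 × 7 × 13
147 = 3 × 7^2
231 = 3 × 7 × 11
gcd(273, 147, 231) = 3 × 7 = 21.
Total pieces = 273/21 + 147/21 + 231/21 = 13 + 7 + 11 = 31.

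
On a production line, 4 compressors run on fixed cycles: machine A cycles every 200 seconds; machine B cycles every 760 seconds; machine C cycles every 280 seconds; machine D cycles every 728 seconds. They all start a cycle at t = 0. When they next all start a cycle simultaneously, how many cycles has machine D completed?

475 cycles

The first common completion time is the LCM of the periods.
200 = 2^3 × 5^2
760 = 2^3 × 5 × 19
280 = 2^3 × 5 × 7
728 = 2^3 × 7 × 13
LCM(200, 760, 280, 728) = 2^3 × 5^2 × 7 × 13 × 19 = 345800.
Cycles for period 728: 345800 / 728 = 475.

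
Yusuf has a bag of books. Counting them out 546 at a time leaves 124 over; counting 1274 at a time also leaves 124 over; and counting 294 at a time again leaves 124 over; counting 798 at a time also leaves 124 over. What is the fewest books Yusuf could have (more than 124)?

72742

N − 124 must be a common multiple of 546, 1274, 294, and 798.
546 = 2 × 3 × 7 × 13
1274 = 2 × 7^2 × 13
294 = 2 × 3 × 7^2
798 = 2 × 3 × 7 × 19
LCM(546, 1274, 294, 798) = 2 × 3 × 7^2 × 13 × 19 = 72618.
Smallest N > 124 is LCM + 124 = 72618 + 124 = 72742.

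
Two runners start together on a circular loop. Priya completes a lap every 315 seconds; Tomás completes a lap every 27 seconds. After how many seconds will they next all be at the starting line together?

945 seconds

They coincide at every common multiple of the periods; the first is the LCM.
315 = 3^2 × 5 × 7
27 = 3^3
LCM(315, 27) = 3^3 × 5 × 7 = 945.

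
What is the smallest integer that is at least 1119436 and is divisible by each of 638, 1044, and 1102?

The integer must be a common multiple of 638, 1044, and 1102, so a multiple of their LCM.
638 = 2 × 11 × 29
1044 = 2^2 × 3^2 × 29
1102 = 2 × 19 × 29
LCM(638, 1044, 1102) = 2^2 × 3^2 × 11 × 19 × 29 = 218196.
Smallest multiple of 218196 that is ≥ 1119436: ⌈1119436/218196⌉ × 218196 = 6 × 218196 = 1309176.

1309176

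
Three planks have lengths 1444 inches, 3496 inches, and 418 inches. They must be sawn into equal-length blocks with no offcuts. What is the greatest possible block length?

This is the greatest common divisor of 1444, 3496, and 418.
1444 = 2^2 × 19^2
3496 = 2^3 × 19 × 23
418 = 2 × 11 × 19
gcd(1444, 3496, 418) = 2 × 19 = 38.

38 inches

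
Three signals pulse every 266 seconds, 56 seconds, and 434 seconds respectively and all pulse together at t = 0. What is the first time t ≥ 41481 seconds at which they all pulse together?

65968 seconds

Joint pulses occur at multiples of LCM(266, 56, 434).
266 = 2 × 7 × 19
56 = 2^3 × 7
434 = 2 × 7 × 31
LCM(266, 56, 434) = 2^3 × 7 × 19 × 31 = 32984.
Smallest multiple of 32984 that is ≥ 41481: ⌈41481/32984⌉ × 32984 = 2 × 32984 = 65968.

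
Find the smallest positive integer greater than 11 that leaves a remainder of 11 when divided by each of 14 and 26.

N − 11 must be a common multiple of 14 and 26.
14 = 2 × 7
26 = 2 × 13
LCM(14, 26) = 2 × 7 × 13 = 182.
Smallest N > 11 is LCM + 11 = 182 + 11 = 193.

193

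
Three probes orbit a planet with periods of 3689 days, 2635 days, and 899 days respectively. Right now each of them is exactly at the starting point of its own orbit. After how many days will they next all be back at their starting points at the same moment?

534905 days

The first simultaneous occurrence is after LCM of the individual periods.
3689 = 7 × 17 × 31
2635 = 5 × 17 × 31
899 = 29 × 31
LCM(3689, 2635, 899) = 5 × 7 × 17 × 29 × 31 = 534905.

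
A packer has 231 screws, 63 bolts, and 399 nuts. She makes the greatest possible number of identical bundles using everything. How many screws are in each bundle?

Number of bundles = gcd(231, 63, 399).
231 = 3 × 7 × 11
63 = 3^2 × 7
399 = 3 × 7 × 19
gcd(231, 63, 399) = 3 × 7 = 21.
screws per bundle = 231 / 21 = 11.

11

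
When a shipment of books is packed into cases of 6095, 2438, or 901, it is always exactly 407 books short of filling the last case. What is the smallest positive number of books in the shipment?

206823

Being 407 short of a full case of size k means N ≡ −407 (mod k), i.e. N + 407 is a multiple of each size.
6095 = 5 × 23 × 53
2438 = 2 × 23 × 53
901 = 17 × 53
LCM(6095, 2438, 901) = 2 × 5 × 17 × 23 × 53 = 207230.
Smallest positive N is 207230 − 407 = 206823.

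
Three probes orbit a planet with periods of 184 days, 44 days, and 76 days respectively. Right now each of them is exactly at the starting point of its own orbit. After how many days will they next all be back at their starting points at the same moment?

38456 days

The first simultaneous occurrence is after LCM of the individual periods.
184 = 2^3 × 23
44 = 2^2 × 11
76 = 2^2 × 19
LCM(184, 44, 76) = 2^3 × 11 × 19 × 23 = 38456.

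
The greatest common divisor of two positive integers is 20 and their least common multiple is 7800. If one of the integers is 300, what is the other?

For two integers, gcd × lcm = product, so the other is (20 × 7800) / 300 = 156000 / 300 = 520.

520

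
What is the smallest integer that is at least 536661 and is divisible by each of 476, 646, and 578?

614992

The integer must be a common multiple of 476, 646, and 578, so a multiple of their LCM.
476 = 2^2 × 7 × 17
646 = 2 × 17 × 19
578 = 2 × 17^2
LCM(476, 646, 578) = 2^2 × 7 × 17^2 × 19 = 153748.
Smallest multiple of 153748 that is ≥ 536661: ⌈536661/153748⌉ × 153748 = 4 × 153748 = 614992.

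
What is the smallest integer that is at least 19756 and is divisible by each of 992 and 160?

The integer must be a common multiple of 992 and 160, so a multiple of their LCM.
992 = 2^5 × 31
160 = 2^5 × 5
LCM(992, 160) = 2^5 × 5 × 31 = 4960.
Smallest multiple of 4960 that is ≥ 19756: ⌈19756/4960⌉ × 4960 = 4 × 4960 = 19840.

19840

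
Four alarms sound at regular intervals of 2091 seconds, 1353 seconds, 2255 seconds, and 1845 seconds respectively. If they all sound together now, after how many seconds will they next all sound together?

345015 seconds

They coincide at every common multiple of the periods; the first is the LCM.
2091 = 3 × 17 × 41
1353 = 3 × 11 × 41
2255 = 5 × 11 × 41
1845 = 3^2 × 5 × 41
LCM(2091, 1353, 2255, 1845) = 3^2 × 5 × 11 × 17 × 41 = 345015.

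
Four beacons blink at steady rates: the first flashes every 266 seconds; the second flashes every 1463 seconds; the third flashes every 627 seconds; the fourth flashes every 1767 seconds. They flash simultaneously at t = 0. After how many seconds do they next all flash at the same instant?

They coincide at every common multiple of the periods; the first is the LCM.
266 = 2 × 7 × 19
1463 = 7 × 11 × 19
627 = 3 × 11 × 19
1767 = 3 × 19 × 31
LCM(266, 1463, 627, 1767) = 2 × 3 × 7 × 11 × 19 × 31 = 272118.

272118 seconds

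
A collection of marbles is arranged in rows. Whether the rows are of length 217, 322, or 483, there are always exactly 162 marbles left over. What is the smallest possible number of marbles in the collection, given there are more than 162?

N − 162 must be a common multiple of 217, 322, and 483.
217 = 7 × 31
322 = 2 × 7 × 23
483 = 3 × 7 × 23
LCM(217, 322, 483) = 2 × 3 × 7 × 23 × 31 = 29946.
Smallest N > 162 is LCM + 162 = 29946 + 162 = 30108.

30108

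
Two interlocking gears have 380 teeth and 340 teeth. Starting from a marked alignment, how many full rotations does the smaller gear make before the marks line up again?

All finish a whole number of cycles simultaneously at t = LCM of the periods.
380 = 2^2 × 5 × 19
340 = 2^2 × 5 × 17
LCM(380, 340) = 2^2 × 5 × 17 × 19 = 6460.
Rotations for period 340: 6460 / 340 = 19.

19 rotations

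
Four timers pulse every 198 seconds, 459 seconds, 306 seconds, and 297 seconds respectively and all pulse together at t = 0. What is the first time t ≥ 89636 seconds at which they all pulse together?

Joint pulses occur at multiples of LCM(198, 459, 306, 297).
198 = 2 × 3^2 × 11
459 = 3^3 × 17
306 = 2 × 3^2 × 17
297 = 3^3 × 11
LCM(198, 459, 306, 297) = 2 × 3^3 × 11 × 17 = 10098.
Smallest multiple of 10098 that is ≥ 89636: ⌈89636/10098⌉ × 10098 = 9 × 10098 = 90882.

90882 seconds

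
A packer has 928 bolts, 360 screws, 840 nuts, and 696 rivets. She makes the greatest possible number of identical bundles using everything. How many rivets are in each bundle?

87

Number of bundles = gcd(928, 360, 840, 696).
928 = 2^5 × 29
360 = 2^3 × 3^2 × 5
840 = 2^3 × 3 × 5 × 7
696 = 2^3 × 3 × 29
gcd(928, 360, 840, 696) = 2^3 = 8.
rivets per bundle = 696 / 8 = 87.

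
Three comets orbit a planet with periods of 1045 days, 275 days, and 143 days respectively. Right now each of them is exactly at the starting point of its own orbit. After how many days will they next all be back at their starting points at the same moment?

They coincide at every common multiple of the periods; the first is the LCM.
1045 = 5 × 11 × 19
275 = 5^2 × 11
143 = 11 × 13
LCM(1045, 275, 143) = 5^2 × 11 × 13 × 19 = 67925.

67925 days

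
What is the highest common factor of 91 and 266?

91 = 7 × 13
266 = 2 × 7 × 19
gcd(91, 266) = 7.

7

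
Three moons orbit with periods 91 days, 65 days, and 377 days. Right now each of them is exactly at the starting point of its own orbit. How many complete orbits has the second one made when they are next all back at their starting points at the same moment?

203 orbits

The first common completion time is the LCM of the periods.
91 = 7 × 13
65 = 5 × 13
377 = 13 × 29
LCM(91, 65, 377) = 5 × 7 × 13 × 29 = 13195.
Orbits for period 65: 13195 / 65 = 203.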